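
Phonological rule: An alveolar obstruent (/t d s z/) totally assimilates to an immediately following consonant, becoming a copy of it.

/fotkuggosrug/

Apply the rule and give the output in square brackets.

/t/ before /k/ → [k] (total assimilation)
/s/ before /r/ → [r] (total assimilation)

[fokkuggorrug]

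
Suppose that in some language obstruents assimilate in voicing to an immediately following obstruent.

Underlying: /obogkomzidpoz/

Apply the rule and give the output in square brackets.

[obokkomzitpoz]

/g/ before /k/ (voiceless) → [k]
/d/ before /p/ (voiceless) → [t]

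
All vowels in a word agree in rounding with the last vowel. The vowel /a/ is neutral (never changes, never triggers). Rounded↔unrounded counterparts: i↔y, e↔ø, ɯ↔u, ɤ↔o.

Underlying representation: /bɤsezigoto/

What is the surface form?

[bosøzygoto]

/ɤ/ harmonizes with /o/ ([+round]) → [o]
/e/ harmonizes with /o/ ([+round]) → [ø]
/i/ harmonizes with /o/ ([+round]) → [y]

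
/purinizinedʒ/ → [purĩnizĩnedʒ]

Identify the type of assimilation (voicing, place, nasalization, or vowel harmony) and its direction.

nasalization, regressive

/i/→[ĩ] /i/→[ĩ].
Each target copies a feature from the following segment, so the direction is regressive.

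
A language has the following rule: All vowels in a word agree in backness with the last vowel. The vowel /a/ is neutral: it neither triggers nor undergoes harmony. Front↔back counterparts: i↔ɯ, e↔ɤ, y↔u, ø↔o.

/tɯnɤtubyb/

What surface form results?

/ɯ/ harmonizes with /y/ ([-back]) → [i]
/ɤ/ harmonizes with /y/ ([-back]) → [e]
/u/ harmonizes with /y/ ([-back]) → [y]

[tinetybyb]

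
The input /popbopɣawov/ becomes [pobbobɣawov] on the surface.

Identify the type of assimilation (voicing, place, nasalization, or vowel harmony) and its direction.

/p/→[b] /p/→[b].
Each target copies a feature from the following segment, so the direction is regressive.

voicing assimilation, regressive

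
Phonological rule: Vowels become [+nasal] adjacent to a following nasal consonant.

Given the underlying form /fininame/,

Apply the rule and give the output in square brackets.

[fĩnĩnãme]

/i/ before nasal /n/ → [ĩ]
/i/ before nasal /n/ → [ĩ]
/a/ before nasal /m/ → [ã]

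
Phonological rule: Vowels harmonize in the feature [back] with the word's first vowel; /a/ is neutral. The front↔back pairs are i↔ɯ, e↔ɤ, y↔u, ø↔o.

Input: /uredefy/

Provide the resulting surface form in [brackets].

/e/ harmonizes with /u/ ([+back]) → [ɤ]
/e/ harmonizes with /u/ ([+back]) → [ɤ]
/y/ harmonizes with /u/ ([+back]) → [u]

[urɤdɤfu]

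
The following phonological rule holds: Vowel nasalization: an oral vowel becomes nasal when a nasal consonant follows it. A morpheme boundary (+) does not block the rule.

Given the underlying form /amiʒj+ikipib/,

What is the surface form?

/a/ before nasal /m/ → [ã]

[ãmiʒj+ikipib]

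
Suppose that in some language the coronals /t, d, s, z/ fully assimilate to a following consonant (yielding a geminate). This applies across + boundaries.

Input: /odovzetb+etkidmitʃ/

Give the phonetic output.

/t/ before /b/ → [b] (total assimilation)
/t/ before /k/ → [k] (total assimilation)
/d/ before /m/ → [m] (total assimilation)

[odovzebb+ekkimmitʃ]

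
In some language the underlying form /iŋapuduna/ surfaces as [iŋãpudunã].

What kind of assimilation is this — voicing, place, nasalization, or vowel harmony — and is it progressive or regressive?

nasalization, progressive

/a/→[ã] /a/→[ã].
Each target copies a feature from the preceding segment, so the direction is progressive.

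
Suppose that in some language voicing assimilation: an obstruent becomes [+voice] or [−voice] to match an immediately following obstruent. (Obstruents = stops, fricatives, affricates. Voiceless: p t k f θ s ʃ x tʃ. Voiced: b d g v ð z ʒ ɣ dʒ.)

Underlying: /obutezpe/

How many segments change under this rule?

/z/ before /p/ (voiceless) → [s]
1 segment changes.

1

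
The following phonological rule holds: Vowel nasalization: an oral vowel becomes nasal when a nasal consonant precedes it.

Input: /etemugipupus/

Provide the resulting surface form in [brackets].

/u/ after nasal /m/ → [ũ]

[etemũgipupus]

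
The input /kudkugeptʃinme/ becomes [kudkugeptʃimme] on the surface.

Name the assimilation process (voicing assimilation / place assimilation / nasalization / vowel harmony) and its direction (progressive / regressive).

/n/→[m].
Each target copies a feature from the following segment, so the direction is regressive.

place assimilation, regressive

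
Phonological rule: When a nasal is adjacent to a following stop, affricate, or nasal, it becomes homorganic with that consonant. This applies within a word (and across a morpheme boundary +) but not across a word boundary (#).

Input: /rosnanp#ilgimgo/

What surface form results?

/n/ before /p/ (labial) → [m]
/m/ before /g/ (velar) → [ŋ]

[rosnamp#ilgiŋgo]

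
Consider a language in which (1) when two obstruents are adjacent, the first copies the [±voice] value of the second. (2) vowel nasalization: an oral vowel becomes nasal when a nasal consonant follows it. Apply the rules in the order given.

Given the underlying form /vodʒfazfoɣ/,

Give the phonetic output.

Rule 1: /dʒ/ before /f/ (voiceless) → [tʃ]
Rule 1: /z/ before /f/ (voiceless) → [s]
After rule 1: votʃfasfoɣ
Rule 2: no segment meets the rule's conditions; no change.

[votʃfasfoɣ]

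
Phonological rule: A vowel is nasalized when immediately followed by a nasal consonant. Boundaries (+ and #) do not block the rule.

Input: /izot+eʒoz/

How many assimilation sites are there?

No segment meets the rule's conditions.

0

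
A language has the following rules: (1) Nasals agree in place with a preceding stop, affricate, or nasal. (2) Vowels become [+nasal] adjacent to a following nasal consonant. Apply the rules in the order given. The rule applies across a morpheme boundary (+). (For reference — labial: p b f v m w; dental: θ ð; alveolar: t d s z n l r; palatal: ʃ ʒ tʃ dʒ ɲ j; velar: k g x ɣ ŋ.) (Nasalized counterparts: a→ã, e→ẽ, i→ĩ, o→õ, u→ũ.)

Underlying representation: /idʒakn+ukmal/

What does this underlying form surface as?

[idʒakŋ+ukŋal]

Rule 1: /n/ after /k/ (velar) → [ŋ]
Rule 1: /m/ after /k/ (velar) → [ŋ]
After rule 1: idʒakŋ+ukŋal
Rule 2: no segment meets the rule's conditions; no change.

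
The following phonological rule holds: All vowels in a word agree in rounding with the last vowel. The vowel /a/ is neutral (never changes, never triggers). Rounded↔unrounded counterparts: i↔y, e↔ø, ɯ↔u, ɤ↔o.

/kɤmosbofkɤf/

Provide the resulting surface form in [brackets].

[kɤmɤsbɤfkɤf]

/o/ harmonizes with /ɤ/ ([-round]) → [ɤ]
/o/ harmonizes with /ɤ/ ([-round]) → [ɤ]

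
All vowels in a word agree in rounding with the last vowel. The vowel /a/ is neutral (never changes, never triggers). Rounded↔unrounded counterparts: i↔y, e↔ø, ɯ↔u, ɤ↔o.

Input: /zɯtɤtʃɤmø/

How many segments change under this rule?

3

/ɯ/ harmonizes with /ø/ ([+round]) → [u]
/ɤ/ harmonizes with /ø/ ([+round]) → [o]
/ɤ/ harmonizes with /ø/ ([+round]) → [o]
3 segments change.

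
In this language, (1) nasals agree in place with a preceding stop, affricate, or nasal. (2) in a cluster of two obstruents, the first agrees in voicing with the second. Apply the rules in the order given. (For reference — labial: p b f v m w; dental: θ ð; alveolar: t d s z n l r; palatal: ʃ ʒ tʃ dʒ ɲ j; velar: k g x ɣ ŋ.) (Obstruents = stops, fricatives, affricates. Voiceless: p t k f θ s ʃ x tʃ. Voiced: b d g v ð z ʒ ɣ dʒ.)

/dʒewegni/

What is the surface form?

[dʒewegŋi]

Rule 1: /n/ after /g/ (velar) → [ŋ]
After rule 1: dʒewegŋi
Rule 2: no segment meets the rule's conditions; no change.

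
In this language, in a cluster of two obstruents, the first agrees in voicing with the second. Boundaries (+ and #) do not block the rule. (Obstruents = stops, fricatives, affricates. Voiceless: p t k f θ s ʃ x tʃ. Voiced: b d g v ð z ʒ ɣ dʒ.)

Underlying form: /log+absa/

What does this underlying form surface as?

[log+apsa]

/b/ before /s/ (voiceless) → [p]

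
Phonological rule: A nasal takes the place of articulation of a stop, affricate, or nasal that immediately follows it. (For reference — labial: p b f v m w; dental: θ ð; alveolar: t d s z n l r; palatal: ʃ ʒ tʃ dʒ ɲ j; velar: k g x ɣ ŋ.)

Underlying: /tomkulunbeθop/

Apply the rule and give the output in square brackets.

[toŋkulumbeθop]

/m/ before /k/ (velar) → [ŋ]
/n/ before /b/ (labial) → [m]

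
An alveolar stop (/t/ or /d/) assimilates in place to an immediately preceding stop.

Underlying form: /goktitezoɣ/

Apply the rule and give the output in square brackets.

/t/ after /k/ (velar) → [k]

[gokkitezoɣ]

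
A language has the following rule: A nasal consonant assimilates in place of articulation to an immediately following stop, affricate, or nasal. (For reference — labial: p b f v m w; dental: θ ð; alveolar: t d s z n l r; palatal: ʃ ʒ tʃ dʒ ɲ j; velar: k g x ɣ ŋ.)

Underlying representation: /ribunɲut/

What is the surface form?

/n/ before /ɲ/ (palatal) → [ɲ]

[ribuɲɲut]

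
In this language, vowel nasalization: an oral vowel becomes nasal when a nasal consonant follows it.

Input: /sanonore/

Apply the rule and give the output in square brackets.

[sãnõnore]

/a/ before nasal /n/ → [ã]
/o/ before nasal /n/ → [õ]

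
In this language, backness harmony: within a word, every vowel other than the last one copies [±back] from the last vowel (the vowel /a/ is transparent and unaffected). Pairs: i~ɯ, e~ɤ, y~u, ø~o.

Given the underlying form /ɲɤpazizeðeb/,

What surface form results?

/ɤ/ harmonizes with /e/ ([-back]) → [e]

[ɲepazizeðeb]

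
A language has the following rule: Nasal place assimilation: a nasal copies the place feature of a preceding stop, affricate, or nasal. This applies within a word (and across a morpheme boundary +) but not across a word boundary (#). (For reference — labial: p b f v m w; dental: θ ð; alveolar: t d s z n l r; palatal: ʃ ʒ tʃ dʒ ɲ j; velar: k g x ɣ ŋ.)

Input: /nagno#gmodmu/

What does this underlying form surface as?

[nagŋo#gŋodnu]

/n/ after /g/ (velar) → [ŋ]
/m/ after /g/ (velar) → [ŋ]
/m/ after /d/ (alveolar) → [n]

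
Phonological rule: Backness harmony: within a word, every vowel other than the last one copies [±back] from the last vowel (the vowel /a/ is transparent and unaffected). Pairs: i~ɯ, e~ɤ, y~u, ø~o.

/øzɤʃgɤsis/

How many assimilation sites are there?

2

/ɤ/ harmonizes with /i/ ([-back]) → [e]
/ɤ/ harmonizes with /i/ ([-back]) → [e]
2 segments change.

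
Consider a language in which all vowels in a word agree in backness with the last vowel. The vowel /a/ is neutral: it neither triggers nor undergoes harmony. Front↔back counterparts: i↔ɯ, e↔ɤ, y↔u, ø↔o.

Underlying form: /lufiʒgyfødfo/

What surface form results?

[lufɯʒgufodfo]

/i/ harmonizes with /o/ ([+back]) → [ɯ]
/y/ harmonizes with /o/ ([+back]) → [u]
/ø/ harmonizes with /o/ ([+back]) → [o]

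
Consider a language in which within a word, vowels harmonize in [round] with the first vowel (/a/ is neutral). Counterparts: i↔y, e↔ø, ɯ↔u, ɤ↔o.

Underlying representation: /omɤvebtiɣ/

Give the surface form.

/ɤ/ harmonizes with /o/ ([+round]) → [o]
/e/ harmonizes with /o/ ([+round]) → [ø]
/i/ harmonizes with /o/ ([+round]) → [y]

[omovøbtyɣ]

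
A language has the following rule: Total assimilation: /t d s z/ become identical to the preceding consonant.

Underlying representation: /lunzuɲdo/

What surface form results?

[lunnuɲɲo]

/z/ after /n/ → [n] (total assimilation)
/d/ after /ɲ/ → [ɲ] (total assimilation)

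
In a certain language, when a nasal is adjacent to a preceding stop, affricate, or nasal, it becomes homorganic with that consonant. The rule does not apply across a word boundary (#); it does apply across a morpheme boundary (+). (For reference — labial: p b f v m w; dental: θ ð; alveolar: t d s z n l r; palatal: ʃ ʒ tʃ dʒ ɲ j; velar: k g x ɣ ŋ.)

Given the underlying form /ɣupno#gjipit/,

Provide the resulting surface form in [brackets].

/n/ after /p/ (labial) → [m]

[ɣupmo#gjipit]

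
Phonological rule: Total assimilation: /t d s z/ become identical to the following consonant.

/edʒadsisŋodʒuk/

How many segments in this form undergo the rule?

2

/d/ before /s/ → [s] (total assimilation)
/s/ before /ŋ/ → [ŋ] (total assimilation)
2 segments change.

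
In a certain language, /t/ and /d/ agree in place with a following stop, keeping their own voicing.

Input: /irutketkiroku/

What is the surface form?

[irukkekkiroku]

/t/ before /k/ (velar) → [k]
/t/ before /k/ (velar) → [k]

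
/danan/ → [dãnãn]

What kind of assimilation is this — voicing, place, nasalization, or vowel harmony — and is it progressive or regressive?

nasalization, regressive

/a/→[ã] /a/→[ã].
Each target copies a feature from the following segment, so the direction is regressive.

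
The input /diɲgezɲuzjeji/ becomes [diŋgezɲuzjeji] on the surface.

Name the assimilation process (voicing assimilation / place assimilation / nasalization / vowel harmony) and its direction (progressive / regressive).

/ɲ/→[ŋ].
Each target copies a feature from the following segment, so the direction is regressive.

place assimilation, regressive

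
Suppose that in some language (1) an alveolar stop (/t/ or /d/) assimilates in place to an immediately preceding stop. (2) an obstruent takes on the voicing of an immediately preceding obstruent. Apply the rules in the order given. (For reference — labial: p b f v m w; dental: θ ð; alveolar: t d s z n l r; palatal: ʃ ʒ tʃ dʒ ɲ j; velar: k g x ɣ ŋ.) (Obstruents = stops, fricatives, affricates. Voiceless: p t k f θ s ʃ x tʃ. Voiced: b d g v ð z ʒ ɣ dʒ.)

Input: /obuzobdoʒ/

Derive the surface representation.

Rule 1: /d/ after /b/ (labial) → [b]
After rule 1: obuzobboʒ
Rule 2: no segment meets the rule's conditions; no change.

[obuzobboʒ]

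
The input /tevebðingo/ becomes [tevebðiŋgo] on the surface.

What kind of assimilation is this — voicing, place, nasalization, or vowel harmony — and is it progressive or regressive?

place assimilation, regressive

/n/→[ŋ].
Each target copies a feature from the following segment, so the direction is regressive.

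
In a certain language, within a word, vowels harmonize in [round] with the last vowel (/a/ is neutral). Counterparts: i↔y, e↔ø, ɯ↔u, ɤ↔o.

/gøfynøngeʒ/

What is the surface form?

/ø/ harmonizes with /e/ ([-round]) → [e]
/y/ harmonizes with /e/ ([-round]) → [i]
/ø/ harmonizes with /e/ ([-round]) → [e]

[gefinengeʒ]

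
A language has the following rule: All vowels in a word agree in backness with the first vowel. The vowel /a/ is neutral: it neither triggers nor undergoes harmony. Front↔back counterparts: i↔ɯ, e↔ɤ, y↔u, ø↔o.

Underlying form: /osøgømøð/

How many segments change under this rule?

3

/ø/ harmonizes with /o/ ([+back]) → [o]
/ø/ harmonizes with /o/ ([+back]) → [o]
/ø/ harmonizes with /o/ ([+back]) → [o]
3 segments change.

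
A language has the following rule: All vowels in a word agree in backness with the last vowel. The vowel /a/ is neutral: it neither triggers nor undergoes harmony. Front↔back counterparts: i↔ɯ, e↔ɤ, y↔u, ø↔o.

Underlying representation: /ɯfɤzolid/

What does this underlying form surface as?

[ifezølid]

/ɯ/ harmonizes with /i/ ([-back]) → [i]
/ɤ/ harmonizes with /i/ ([-back]) → [e]
/o/ harmonizes with /i/ ([-back]) → [ø]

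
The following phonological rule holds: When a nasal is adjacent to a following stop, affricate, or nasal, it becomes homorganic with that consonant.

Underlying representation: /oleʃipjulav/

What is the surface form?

[oleʃipjulav]

no segment meets the rule's conditions; no change.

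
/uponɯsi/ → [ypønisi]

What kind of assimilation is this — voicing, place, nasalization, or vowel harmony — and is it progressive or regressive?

vowel harmony, regressive

/u/→[y] /o/→[ø] /ɯ/→[i].
Vowels agree with the last vowel, so the harmony is regressive.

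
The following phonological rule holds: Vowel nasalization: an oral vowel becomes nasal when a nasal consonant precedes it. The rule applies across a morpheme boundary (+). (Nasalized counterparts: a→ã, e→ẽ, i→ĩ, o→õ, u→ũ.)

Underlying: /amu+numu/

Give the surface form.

[amũ+nũmũ]

/u/ after nasal /m/ → [ũ]
/u/ after nasal /n/ → [ũ]
/u/ after nasal /m/ → [ũ]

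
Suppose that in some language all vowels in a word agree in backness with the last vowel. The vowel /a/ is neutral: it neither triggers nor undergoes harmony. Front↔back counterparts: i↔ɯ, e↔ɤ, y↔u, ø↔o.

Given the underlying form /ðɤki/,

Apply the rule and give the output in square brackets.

[ðeki]

/ɤ/ harmonizes with /i/ ([-back]) → [e]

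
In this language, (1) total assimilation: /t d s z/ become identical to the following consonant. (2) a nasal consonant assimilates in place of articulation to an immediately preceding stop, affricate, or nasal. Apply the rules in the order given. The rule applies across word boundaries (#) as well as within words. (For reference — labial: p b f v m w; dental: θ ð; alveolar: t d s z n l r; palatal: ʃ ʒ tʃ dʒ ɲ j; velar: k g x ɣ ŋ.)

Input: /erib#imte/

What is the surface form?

[erib#imte]

Rule 1: no segment meets the rule's conditions; no change.
After rule 1: erib#imte
Rule 2: no segment meets the rule's conditions; no change.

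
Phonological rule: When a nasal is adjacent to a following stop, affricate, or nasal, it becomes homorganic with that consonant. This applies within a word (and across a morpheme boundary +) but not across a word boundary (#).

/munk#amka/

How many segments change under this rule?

2

/n/ before /k/ (velar) → [ŋ]
/m/ before /k/ (velar) → [ŋ]
2 segments change.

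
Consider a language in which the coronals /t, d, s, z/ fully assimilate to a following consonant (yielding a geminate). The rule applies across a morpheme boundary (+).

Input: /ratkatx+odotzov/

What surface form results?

/t/ before /k/ → [k] (total assimilation)
/t/ before /x/ → [x] (total assimilation)
/t/ before /z/ → [z] (total assimilation)

[rakkaxx+odozzov]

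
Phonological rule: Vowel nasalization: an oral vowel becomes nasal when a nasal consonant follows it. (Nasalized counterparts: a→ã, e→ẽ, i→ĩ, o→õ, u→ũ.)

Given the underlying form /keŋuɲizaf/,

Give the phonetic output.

[kẽŋũɲizaf]

/e/ before nasal /ŋ/ → [ẽ]
/u/ before nasal /ɲ/ → [ũ]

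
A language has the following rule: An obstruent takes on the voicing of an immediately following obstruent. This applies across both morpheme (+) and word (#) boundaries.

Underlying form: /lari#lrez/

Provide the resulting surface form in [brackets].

[lari#lrez]

no segment meets the rule's conditions; no change.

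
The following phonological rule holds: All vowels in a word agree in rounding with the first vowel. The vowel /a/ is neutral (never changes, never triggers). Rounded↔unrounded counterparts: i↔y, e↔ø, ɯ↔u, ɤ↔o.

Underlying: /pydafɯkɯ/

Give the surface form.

[pydafuku]

/ɯ/ harmonizes with /y/ ([+round]) → [u]
/ɯ/ harmonizes with /y/ ([+round]) → [u]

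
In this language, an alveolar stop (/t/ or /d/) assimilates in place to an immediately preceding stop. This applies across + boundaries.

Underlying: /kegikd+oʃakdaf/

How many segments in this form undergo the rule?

/d/ after /k/ (velar) → [g]
/d/ after /k/ (velar) → [g]
2 segments change.

2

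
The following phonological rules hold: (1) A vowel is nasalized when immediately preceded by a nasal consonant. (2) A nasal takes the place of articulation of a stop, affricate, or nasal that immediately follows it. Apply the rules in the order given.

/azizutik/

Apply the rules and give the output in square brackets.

Rule 1: no segment meets the rule's conditions; no change.
After rule 1: azizutik
Rule 2: no segment meets the rule's conditions; no change.

[azizutik]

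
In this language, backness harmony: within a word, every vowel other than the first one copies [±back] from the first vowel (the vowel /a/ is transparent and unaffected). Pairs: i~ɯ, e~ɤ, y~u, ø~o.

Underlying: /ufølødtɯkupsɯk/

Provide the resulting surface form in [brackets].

[ufolodtɯkupsɯk]

/ø/ harmonizes with /u/ ([+back]) → [o]
/ø/ harmonizes with /u/ ([+back]) → [o]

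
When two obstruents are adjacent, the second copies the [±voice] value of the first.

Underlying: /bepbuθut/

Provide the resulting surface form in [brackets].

/b/ after /p/ (voiceless) → [p]

[beppuθut]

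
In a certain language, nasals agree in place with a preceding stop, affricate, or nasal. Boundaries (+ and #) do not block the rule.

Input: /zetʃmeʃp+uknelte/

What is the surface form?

/m/ after /tʃ/ (palatal) → [ɲ]
/n/ after /k/ (velar) → [ŋ]

[zetʃɲeʃp+ukŋelte]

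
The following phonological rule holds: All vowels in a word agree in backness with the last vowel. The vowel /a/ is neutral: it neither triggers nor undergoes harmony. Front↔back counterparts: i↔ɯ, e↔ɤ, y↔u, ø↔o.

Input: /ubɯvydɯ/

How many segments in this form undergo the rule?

1

/y/ harmonizes with /ɯ/ ([+back]) → [u]
1 segment changes.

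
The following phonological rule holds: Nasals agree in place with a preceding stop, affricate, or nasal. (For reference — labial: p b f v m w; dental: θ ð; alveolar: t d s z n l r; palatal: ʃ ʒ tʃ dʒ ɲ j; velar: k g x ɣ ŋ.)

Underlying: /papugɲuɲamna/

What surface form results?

/ɲ/ after /g/ (velar) → [ŋ]
/n/ after /m/ (labial) → [m]

[papugŋuɲamma]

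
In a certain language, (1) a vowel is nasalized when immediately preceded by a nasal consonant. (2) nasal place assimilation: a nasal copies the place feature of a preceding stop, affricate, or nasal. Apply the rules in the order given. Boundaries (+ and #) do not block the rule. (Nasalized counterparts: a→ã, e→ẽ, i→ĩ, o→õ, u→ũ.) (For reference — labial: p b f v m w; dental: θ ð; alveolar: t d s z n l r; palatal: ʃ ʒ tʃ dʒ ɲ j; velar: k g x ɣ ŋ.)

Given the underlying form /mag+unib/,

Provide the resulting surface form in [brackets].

[mãg+unĩb]

Rule 1: /a/ after nasal /m/ → [ã]
Rule 1: /i/ after nasal /n/ → [ĩ]
After rule 1: mãg+unĩb
Rule 2: no segment meets the rule's conditions; no change.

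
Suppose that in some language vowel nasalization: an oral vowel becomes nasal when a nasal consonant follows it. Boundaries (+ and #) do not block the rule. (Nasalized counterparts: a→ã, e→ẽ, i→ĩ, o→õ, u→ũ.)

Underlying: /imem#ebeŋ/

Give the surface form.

/i/ before nasal /m/ → [ĩ]
/e/ before nasal /m/ → [ẽ]
/e/ before nasal /ŋ/ → [ẽ]

[ĩmẽm#ebẽŋ]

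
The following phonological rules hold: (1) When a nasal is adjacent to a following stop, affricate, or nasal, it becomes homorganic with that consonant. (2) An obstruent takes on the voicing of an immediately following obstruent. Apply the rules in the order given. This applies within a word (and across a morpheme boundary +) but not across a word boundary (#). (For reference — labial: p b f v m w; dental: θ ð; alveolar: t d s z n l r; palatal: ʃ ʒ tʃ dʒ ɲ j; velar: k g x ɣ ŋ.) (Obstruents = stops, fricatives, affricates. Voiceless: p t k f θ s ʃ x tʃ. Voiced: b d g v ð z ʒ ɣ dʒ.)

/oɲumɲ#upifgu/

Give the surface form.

[oɲuɲɲ#upivgu]

Rule 1: /m/ before /ɲ/ (palatal) → [ɲ]
After rule 1: oɲuɲɲ#upifgu
Rule 2: /f/ before /g/ (voiced) → [v]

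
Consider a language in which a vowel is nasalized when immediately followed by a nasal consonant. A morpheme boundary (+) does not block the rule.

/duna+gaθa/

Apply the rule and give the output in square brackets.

/u/ before nasal /n/ → [ũ]

[dũna+gaθa]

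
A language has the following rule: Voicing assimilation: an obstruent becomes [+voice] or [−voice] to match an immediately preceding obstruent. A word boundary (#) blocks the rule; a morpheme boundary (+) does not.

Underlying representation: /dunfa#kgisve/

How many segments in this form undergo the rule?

/g/ after /k/ (voiceless) → [k]
/v/ after /s/ (voiceless) → [f]
2 segments change.

2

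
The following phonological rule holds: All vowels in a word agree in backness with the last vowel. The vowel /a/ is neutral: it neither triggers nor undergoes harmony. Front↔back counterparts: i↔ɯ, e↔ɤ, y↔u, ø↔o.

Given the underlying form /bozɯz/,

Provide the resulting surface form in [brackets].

no segment meets the rule's conditions; no change.

[bozɯz]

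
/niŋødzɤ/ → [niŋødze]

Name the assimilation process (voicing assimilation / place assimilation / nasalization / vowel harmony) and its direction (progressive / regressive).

vowel harmony, progressive

/ɤ/→[e].
Vowels agree with the first vowel, so the harmony is progressive.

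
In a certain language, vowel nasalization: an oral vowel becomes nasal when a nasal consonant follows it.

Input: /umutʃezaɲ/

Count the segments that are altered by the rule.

/u/ before nasal /m/ → [ũ]
/a/ before nasal /ɲ/ → [ã]
2 segments change.

2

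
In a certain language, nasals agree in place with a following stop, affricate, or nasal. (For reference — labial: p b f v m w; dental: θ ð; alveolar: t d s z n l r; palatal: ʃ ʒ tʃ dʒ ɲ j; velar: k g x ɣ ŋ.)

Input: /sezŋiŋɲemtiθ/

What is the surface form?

/ŋ/ before /ɲ/ (palatal) → [ɲ]
/m/ before /t/ (alveolar) → [n]

[sezŋiɲɲentiθ]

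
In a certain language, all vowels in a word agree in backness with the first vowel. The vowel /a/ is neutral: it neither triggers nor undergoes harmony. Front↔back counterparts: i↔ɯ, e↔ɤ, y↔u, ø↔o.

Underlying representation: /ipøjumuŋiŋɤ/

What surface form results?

[ipøjymyŋiŋe]

/u/ harmonizes with /i/ ([-back]) → [y]
/u/ harmonizes with /i/ ([-back]) → [y]
/ɤ/ harmonizes with /i/ ([-back]) → [e]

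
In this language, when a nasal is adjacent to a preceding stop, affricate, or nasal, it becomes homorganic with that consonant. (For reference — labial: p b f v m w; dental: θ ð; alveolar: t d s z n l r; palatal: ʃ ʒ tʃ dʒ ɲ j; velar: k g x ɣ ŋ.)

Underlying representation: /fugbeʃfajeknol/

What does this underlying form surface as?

[fugbeʃfajekŋol]

/n/ after /k/ (velar) → [ŋ]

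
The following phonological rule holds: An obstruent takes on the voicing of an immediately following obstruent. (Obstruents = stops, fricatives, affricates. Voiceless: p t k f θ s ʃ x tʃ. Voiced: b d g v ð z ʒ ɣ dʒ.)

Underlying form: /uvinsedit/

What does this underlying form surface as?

[uvinsedit]

no segment meets the rule's conditions; no change.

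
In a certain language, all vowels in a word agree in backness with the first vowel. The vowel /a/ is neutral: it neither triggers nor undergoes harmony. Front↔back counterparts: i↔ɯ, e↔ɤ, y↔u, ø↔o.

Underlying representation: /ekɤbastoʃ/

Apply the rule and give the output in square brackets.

/ɤ/ harmonizes with /e/ ([-back]) → [e]
/o/ harmonizes with /e/ ([-back]) → [ø]

[ekebastøʃ]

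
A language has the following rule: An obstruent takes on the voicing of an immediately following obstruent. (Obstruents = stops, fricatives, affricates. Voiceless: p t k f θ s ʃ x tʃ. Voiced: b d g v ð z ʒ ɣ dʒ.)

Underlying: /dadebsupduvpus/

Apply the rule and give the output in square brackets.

[dadepsubdufpus]

/b/ before /s/ (voiceless) → [p]
/p/ before /d/ (voiced) → [b]
/v/ before /p/ (voiceless) → [f]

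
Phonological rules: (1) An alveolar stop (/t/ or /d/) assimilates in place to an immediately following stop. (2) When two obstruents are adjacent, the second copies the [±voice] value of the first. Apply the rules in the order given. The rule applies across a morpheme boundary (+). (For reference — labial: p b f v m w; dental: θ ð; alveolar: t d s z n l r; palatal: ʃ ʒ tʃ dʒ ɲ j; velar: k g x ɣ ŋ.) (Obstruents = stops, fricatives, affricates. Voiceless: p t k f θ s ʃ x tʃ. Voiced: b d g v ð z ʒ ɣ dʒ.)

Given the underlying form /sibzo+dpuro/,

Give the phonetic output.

Rule 1: /d/ before /p/ (labial) → [b]
After rule 1: sibzo+bpuro
Rule 2: /p/ after /b/ (voiced) → [b]

[sibzo+bburo]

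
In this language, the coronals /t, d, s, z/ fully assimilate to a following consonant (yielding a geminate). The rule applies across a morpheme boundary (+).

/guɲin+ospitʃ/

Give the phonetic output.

/s/ before /p/ → [p] (total assimilation)

[guɲin+oppitʃ]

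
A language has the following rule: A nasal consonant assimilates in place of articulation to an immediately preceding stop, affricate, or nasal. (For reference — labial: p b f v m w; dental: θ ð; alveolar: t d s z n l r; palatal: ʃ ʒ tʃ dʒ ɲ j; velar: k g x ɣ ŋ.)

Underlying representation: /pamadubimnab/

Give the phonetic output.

/n/ after /m/ (labial) → [m]

[pamadubimmab]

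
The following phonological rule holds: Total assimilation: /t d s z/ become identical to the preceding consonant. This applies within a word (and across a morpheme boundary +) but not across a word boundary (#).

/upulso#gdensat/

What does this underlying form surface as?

[upullo#ggennat]

/s/ after /l/ → [l] (total assimilation)
/d/ after /g/ → [g] (total assimilation)
/s/ after /n/ → [n] (total assimilation)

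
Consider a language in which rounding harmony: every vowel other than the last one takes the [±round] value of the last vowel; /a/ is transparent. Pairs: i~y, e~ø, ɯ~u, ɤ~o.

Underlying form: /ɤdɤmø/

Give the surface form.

[odomø]

/ɤ/ harmonizes with /ø/ ([+round]) → [o]
/ɤ/ harmonizes with /ø/ ([+round]) → [o]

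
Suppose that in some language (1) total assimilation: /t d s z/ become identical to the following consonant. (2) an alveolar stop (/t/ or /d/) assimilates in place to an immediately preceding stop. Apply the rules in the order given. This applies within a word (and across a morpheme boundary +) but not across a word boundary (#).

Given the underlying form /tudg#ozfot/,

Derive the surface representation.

Rule 1: /d/ before /g/ → [g] (total assimilation)
Rule 1: /z/ before /f/ → [f] (total assimilation)
After rule 1: tugg#offot
Rule 2: no segment meets the rule's conditions; no change.

[tugg#offot]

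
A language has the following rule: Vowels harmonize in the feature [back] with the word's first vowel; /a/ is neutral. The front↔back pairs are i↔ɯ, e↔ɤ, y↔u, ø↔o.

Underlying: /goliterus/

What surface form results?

/i/ harmonizes with /o/ ([+back]) → [ɯ]
/e/ harmonizes with /o/ ([+back]) → [ɤ]

[golɯtɤrus]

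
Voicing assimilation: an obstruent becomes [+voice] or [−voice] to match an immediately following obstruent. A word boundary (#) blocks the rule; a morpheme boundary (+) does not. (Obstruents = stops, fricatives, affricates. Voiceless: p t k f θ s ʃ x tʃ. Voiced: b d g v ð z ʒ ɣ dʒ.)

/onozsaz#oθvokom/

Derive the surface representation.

/z/ before /s/ (voiceless) → [s]
/θ/ before /v/ (voiced) → [ð]

[onossaz#oðvokom]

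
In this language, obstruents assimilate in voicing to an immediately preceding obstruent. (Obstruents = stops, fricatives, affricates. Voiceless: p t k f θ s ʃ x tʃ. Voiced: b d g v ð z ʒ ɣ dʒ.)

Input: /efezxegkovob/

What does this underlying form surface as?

[efezɣeggovob]

/x/ after /z/ (voiced) → [ɣ]
/k/ after /g/ (voiced) → [g]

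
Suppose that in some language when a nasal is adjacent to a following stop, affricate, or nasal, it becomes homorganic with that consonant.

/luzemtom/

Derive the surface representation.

[luzentom]

/m/ before /t/ (alveolar) → [n]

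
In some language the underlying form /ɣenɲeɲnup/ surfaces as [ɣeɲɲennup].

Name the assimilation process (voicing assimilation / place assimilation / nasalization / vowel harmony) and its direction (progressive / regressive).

place assimilation, regressive

/n/→[ɲ] /ɲ/→[n].
Each target copies a feature from the following segment, so the direction is regressive.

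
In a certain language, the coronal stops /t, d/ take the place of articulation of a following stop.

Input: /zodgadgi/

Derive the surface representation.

[zoggaggi]

/d/ before /g/ (velar) → [g]
/d/ before /g/ (velar) → [g]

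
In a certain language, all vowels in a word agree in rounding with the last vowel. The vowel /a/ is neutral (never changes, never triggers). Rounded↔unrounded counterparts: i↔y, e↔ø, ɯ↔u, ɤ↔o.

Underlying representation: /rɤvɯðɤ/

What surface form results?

[rɤvɯðɤ]

no segment meets the rule's conditions; no change.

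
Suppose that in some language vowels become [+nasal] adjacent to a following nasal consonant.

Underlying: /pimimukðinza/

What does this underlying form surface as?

[pĩmĩmukðĩnza]

/i/ before nasal /m/ → [ĩ]
/i/ before nasal /m/ → [ĩ]
/i/ before nasal /n/ → [ĩ]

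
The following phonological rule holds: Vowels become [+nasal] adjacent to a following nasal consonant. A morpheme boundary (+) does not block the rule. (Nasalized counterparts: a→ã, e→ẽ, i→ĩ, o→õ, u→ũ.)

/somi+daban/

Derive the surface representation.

/o/ before nasal /m/ → [õ]
/a/ before nasal /n/ → [ã]

[sõmi+dabãn]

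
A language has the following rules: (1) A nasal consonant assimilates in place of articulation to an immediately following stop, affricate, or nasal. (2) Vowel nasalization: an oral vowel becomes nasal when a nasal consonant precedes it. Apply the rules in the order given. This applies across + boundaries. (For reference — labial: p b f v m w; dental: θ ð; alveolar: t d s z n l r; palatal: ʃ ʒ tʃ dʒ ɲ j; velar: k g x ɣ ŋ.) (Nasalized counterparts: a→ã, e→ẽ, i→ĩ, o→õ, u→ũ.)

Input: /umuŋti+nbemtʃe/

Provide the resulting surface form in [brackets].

[umũnti+mbeɲtʃe]

Rule 1: /ŋ/ before /t/ (alveolar) → [n]
Rule 1: /n/ before /b/ (labial) → [m]
Rule 1: /m/ before /tʃ/ (palatal) → [ɲ]
After rule 1: umunti+mbeɲtʃe
Rule 2: /u/ after nasal /m/ → [ũ]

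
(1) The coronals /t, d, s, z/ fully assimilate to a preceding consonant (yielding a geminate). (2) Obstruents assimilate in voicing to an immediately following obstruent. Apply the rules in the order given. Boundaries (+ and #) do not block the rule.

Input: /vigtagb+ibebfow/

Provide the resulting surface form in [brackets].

Rule 1: /t/ after /g/ → [g] (total assimilation)
After rule 1: viggagb+ibebfow
Rule 2: /b/ before /f/ (voiceless) → [p]

[viggagb+ibepfow]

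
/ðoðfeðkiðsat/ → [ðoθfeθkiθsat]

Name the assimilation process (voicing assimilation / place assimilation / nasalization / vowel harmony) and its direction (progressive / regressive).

voicing assimilation, regressive

/ð/→[θ] /ð/→[θ] /ð/→[θ].
Each target copies a feature from the following segment, so the direction is regressive.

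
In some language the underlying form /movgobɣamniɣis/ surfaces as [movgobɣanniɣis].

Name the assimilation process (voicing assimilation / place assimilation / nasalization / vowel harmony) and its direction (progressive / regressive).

/m/→[n].
Each target copies a feature from the following segment, so the direction is regressive.

place assimilation, regressive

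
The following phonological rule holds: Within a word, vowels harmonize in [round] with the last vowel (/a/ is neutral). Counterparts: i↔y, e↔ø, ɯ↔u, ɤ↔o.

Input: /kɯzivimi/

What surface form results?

[kɯzivimi]

no segment meets the rule's conditions; no change.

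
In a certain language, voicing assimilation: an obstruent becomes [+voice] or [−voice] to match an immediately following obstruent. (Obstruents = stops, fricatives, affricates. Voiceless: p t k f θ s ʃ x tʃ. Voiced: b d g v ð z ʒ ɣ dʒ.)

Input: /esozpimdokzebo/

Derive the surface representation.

/z/ before /p/ (voiceless) → [s]
/k/ before /z/ (voiced) → [g]

[esospimdogzebo]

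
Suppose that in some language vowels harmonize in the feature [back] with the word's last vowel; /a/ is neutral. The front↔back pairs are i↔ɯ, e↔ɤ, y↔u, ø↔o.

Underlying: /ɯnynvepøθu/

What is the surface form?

/y/ harmonizes with /u/ ([+back]) → [u]
/e/ harmonizes with /u/ ([+back]) → [ɤ]
/ø/ harmonizes with /u/ ([+back]) → [o]

[ɯnunvɤpoθu]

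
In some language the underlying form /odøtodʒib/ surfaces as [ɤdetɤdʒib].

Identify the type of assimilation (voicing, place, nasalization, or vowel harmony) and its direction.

vowel harmony, regressive

/o/→[ɤ] /ø/→[e] /o/→[ɤ].
Vowels agree with the last vowel, so the harmony is regressive.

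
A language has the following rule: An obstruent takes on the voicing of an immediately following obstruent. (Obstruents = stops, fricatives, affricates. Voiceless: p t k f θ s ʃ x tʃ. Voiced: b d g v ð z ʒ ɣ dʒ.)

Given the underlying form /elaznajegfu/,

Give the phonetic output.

/g/ before /f/ (voiceless) → [k]

[elaznajekfu]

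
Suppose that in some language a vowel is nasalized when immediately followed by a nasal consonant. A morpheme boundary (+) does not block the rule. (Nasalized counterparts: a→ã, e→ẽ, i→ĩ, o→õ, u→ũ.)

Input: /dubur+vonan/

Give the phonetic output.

[dubur+võnãn]

/o/ before nasal /n/ → [õ]
/a/ before nasal /n/ → [ã]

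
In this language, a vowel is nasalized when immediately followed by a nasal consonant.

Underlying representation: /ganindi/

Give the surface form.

[gãnĩndi]

/a/ before nasal /n/ → [ã]
/i/ before nasal /n/ → [ĩ]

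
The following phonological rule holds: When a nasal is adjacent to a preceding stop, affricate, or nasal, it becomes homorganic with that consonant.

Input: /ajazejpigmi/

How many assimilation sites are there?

/m/ after /g/ (velar) → [ŋ]
1 segment changes.

1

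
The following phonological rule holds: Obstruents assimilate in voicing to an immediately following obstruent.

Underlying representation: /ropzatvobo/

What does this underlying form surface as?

[robzadvobo]

/p/ before /z/ (voiced) → [b]
/t/ before /v/ (voiced) → [d]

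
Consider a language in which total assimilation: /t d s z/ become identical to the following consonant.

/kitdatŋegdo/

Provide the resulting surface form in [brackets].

/t/ before /d/ → [d] (total assimilation)
/t/ before /ŋ/ → [ŋ] (total assimilation)

[kiddaŋŋegdo]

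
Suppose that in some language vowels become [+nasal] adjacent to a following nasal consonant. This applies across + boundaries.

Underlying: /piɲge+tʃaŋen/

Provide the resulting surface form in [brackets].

[pĩɲge+tʃãŋẽn]

/i/ before nasal /ɲ/ → [ĩ]
/a/ before nasal /ŋ/ → [ã]
/e/ before nasal /n/ → [ẽ]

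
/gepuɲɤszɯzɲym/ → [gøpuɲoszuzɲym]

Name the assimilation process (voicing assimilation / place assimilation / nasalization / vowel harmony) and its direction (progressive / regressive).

vowel harmony, regressive

/e/→[ø] /ɤ/→[o] /ɯ/→[u].
Vowels agree with the last vowel, so the harmony is regressive.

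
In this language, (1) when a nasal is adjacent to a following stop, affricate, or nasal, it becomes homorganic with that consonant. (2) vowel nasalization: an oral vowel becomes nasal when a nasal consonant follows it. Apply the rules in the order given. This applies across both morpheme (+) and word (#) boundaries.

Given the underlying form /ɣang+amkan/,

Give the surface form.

Rule 1: /n/ before /g/ (velar) → [ŋ]
Rule 1: /m/ before /k/ (velar) → [ŋ]
After rule 1: ɣaŋg+aŋkan
Rule 2: /a/ before nasal /ŋ/ → [ã]
Rule 2: /a/ before nasal /ŋ/ → [ã]
Rule 2: /a/ before nasal /n/ → [ã]

[ɣãŋg+ãŋkãn]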